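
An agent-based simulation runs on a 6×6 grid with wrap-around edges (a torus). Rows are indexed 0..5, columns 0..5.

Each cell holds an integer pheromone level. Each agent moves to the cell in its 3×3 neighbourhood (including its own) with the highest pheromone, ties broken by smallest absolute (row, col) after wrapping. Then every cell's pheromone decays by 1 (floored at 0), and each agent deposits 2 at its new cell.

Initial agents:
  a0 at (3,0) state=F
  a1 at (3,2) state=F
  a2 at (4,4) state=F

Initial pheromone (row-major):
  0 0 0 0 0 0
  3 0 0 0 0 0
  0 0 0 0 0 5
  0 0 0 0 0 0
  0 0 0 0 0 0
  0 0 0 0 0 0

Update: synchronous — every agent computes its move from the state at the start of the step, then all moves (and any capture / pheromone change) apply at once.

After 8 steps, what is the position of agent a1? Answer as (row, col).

(2, 5)

t=1: a0@(2,5) a1@(2,1) a2@(3,3) | pheromone: 0 0 0 0 0 0 / 2 0 0 0 0 0 / 0 2 0 0 0 6 / 0 0 0 2 0 0 / 0 0 0 0 0 0 / 0 0 0 0 0 0
t=2: a0@(2,5) a1@(1,0) a2@(3,3) | pheromone: 0 0 0 0 0 0 / 3 0 0 0 0 0 / 0 1 0 0 0 7 / 0 0 0 3 0 0 / 0 0 0 0 0 0 / 0 0 0 0 0 0
t=3: a0@(2,5) a1@(2,5) a2@(3,3) | pheromone: 0 0 0 0 0 0 / 2 0 0 0 0 0 / 0 0 0 0 0 10 / 0 0 0 4 0 0 / 0 0 0 0 0 0 / 0 0 0 0 0 0
t=4: a0@(2,5) a1@(2,5) a2@(3,3) | pheromone: 0 0 0 0 0 0 / 1 0 0 0 0 0 / 0 0 0 0 0 13 / 0 0 0 5 0 0 / 0 0 0 0 0 0 / 0 0 0 0 0 0
t=5: a0@(2,5) a1@(2,5) a2@(3,3) | pheromone: 0 0 0 0 0 0 / 0 0 0 0 0 0 / 0 0 0 0 0 16 / 0 0 0 6 0 0 / 0 0 0 0 0 0 / 0 0 0 0 0 0
t=6: a0@(2,5) a1@(2,5) a2@(3,3) | pheromone: 0 0 0 0 0 0 / 0 0 0 0 0 0 / 0 0 0 0 0 19 / 0 0 0 7 0 0 / 0 0 0 0 0 0 / 0 0 0 0 0 0
t=7: a0@(2,5) a1@(2,5) a2@(3,3) | pheromone: 0 0 0 0 0 0 / 0 0 0 0 0 0 / 0 0 0 0 0 22 / 0 0 0 8 0 0 / 0 0 0 0 0 0 / 0 0 0 0 0 0
t=8: a0@(2,5) a1@(2,5) a2@(3,3) | pheromone: 0 0 0 0 0 0 / 0 0 0 0 0 0 / 0 0 0 0 0 25 / 0 0 0 9 0 0 / 0 0 0 0 0 0 / 0 0 0 0 0 0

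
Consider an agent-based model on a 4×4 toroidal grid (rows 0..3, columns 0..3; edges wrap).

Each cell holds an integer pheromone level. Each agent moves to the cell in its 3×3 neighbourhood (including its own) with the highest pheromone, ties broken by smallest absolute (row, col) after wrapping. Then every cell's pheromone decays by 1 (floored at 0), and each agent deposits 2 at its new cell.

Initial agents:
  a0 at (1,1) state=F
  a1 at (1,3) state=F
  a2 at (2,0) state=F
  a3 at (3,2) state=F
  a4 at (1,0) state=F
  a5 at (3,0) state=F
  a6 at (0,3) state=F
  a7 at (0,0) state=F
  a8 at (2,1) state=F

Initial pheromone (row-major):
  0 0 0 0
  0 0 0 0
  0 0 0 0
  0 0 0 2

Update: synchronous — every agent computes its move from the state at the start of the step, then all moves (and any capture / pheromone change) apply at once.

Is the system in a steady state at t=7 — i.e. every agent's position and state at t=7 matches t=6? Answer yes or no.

yes

t=1: a0@(0,0) a1@(0,0) a2@(3,3) a3@(3,3) a4@(0,0) a5@(3,3) a6@(3,3) a7@(3,3) a8@(1,0) | pheromone: 6 0 0 0 / 2 0 0 0 / 0 0 0 0 / 0 0 0 11
t=2: a0@(3,3) a1@(3,3) a2@(3,3) a3@(3,3) a4@(3,3) a5@(3,3) a6@(3,3) a7@(3,3) a8@(0,0) | pheromone: 7 0 0 0 / 1 0 0 0 / 0 0 0 0 / 0 0 0 26
t=3: a0@(3,3) a1@(3,3) a2@(3,3) a3@(3,3) a4@(3,3) a5@(3,3) a6@(3,3) a7@(3,3) a8@(3,3) | pheromone: 6 0 0 0 / 0 0 0 0 / 0 0 0 0 / 0 0 0 43
t=4: a0@(3,3) a1@(3,3) a2@(3,3) a3@(3,3) a4@(3,3) a5@(3,3) a6@(3,3) a7@(3,3) a8@(3,3) | pheromone: 5 0 0 0 / 0 0 0 0 / 0 0 0 0 / 0 0 0 60
t=5: a0@(3,3) a1@(3,3) a2@(3,3) a3@(3,3) a4@(3,3) a5@(3,3) a6@(3,3) a7@(3,3) a8@(3,3) | pheromone: 4 0 0 0 / 0 0 0 0 / 0 0 0 0 / 0 0 0 77
t=6: a0@(3,3) a1@(3,3) a2@(3,3) a3@(3,3) a4@(3,3) a5@(3,3) a6@(3,3) a7@(3,3) a8@(3,3) | pheromone: 3 0 0 0 / 0 0 0 0 / 0 0 0 0 / 0 0 0 94
t=7: a0@(3,3) a1@(3,3) a2@(3,3) a3@(3,3) a4@(3,3) a5@(3,3) a6@(3,3) a7@(3,3) a8@(3,3) | pheromone: 2 0 0 0 / 0 0 0 0 / 0 0 0 0 / 0 0 0 111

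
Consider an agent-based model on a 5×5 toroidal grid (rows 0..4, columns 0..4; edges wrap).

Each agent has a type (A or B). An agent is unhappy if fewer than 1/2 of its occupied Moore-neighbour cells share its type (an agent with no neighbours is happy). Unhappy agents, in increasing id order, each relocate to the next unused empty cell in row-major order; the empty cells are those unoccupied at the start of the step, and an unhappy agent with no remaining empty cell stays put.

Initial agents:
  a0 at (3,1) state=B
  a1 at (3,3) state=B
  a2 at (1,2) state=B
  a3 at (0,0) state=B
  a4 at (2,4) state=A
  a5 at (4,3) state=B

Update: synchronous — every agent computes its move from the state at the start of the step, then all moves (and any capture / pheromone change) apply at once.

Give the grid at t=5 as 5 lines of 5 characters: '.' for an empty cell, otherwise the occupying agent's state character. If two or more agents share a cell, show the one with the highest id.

A.BB.
.....
.....
.B.B.
...B.

t=1: a0@(3,1):B a1@(3,3):B a2@(1,2):B a3@(0,0):B a4@(0,1):A a5@(4,3):B
t=2: a0@(3,1):B a1@(3,3):B a2@(0,2):B a3@(0,3):B a4@(0,4):A a5@(4,3):B
t=3: a0@(3,1):B a1@(3,3):B a2@(0,2):B a3@(0,3):B a4@(0,0):A a5@(4,3):B
t=4: (unchanged — steady state)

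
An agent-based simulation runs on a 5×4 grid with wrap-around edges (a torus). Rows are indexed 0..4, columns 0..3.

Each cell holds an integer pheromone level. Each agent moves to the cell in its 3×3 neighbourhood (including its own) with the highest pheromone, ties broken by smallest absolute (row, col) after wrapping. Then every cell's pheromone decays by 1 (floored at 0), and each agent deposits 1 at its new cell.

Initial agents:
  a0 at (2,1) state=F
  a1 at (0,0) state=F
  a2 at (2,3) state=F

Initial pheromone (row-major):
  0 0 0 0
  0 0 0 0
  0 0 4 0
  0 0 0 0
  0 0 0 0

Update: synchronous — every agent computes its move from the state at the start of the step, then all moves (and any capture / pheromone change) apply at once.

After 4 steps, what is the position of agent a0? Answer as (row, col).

t=1: a0@(2,2) a1@(0,0) a2@(2,2) | pheromone: 1 0 0 0 / 0 0 0 0 / 0 0 5 0 / 0 0 0 0 / 0 0 0 0
t=2: a0@(2,2) a1@(0,0) a2@(2,2) | pheromone: 1 0 0 0 / 0 0 0 0 / 0 0 6 0 / 0 0 0 0 / 0 0 0 0
t=3: a0@(2,2) a1@(0,0) a2@(2,2) | pheromone: 1 0 0 0 / 0 0 0 0 / 0 0 7 0 / 0 0 0 0 / 0 0 0 0
t=4: a0@(2,2) a1@(0,0) a2@(2,2) | pheromone: 1 0 0 0 / 0 0 0 0 / 0 0 8 0 / 0 0 0 0 / 0 0 0 0

(2, 2)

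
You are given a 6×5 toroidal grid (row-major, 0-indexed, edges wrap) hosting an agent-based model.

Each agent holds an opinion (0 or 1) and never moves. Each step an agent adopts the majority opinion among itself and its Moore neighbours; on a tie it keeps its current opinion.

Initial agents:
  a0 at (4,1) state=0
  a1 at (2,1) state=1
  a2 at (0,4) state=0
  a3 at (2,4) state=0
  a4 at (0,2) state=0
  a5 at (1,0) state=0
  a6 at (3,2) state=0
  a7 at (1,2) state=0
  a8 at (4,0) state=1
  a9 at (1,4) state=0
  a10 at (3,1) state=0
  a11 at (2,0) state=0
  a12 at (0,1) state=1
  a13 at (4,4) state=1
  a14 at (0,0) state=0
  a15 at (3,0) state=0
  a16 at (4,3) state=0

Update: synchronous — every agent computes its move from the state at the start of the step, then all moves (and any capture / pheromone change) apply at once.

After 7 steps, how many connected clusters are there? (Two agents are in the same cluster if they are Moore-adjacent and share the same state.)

t=1: a0@(4,1):0 a1@(2,1):0 a2@(0,4):0 a3@(2,4):0 a4@(0,2):0 a5@(1,0):0 a6@(3,2):0 a7@(1,2):0 a8@(4,0):0 a9@(1,4):0 a10@(3,1):0 a11@(2,0):0 a12@(0,1):0 a13@(4,4):1 a14@(0,0):0 a15@(3,0):0 a16@(4,3):0
t=2: a0@(4,1):0 a1@(2,1):0 a2@(0,4):0 a3@(2,4):0 a4@(0,2):0 a5@(1,0):0 a6@(3,2):0 a7@(1,2):0 a8@(4,0):0 a9@(1,4):0 a10@(3,1):0 a11@(2,0):0 a12@(0,1):0 a13@(4,4):0 a14@(0,0):0 a15@(3,0):0 a16@(4,3):0
t=3: (unchanged — steady state)

1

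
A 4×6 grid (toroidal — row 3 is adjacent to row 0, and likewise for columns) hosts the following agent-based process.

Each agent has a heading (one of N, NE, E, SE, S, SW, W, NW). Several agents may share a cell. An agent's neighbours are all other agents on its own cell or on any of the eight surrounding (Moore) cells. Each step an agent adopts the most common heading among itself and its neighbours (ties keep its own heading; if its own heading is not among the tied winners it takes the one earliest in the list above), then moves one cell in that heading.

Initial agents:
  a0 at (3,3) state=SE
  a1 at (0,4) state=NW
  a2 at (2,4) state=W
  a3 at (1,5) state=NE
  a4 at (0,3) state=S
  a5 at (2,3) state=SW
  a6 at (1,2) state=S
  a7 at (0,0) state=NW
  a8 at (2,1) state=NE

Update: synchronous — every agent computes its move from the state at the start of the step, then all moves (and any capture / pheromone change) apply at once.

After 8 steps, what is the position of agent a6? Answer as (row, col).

(1, 2)

t=1: a0@(0,4):SE a1@(3,3):NW a2@(2,3):W a3@(0,4):NW a4@(1,3):S a5@(3,2):SW a6@(2,2):S a7@(3,5):NW a8@(1,2):NE
t=2: a0@(3,3):NW a1@(2,2):NW a2@(3,3):S a3@(3,3):NW a4@(2,3):S a5@(0,1):SW a6@(3,2):S a7@(2,4):NW a8@(2,2):S
t=3: a0@(2,2):NW a1@(3,2):S a2@(0,3):S a3@(2,2):NW a4@(3,3):S a5@(1,0):SW a6@(0,2):S a7@(1,3):NW a8@(3,2):S
t=4: a0@(1,1):NW a1@(0,2):S a2@(1,3):S a3@(1,1):NW a4@(0,3):S a5@(2,5):SW a6@(1,2):S a7@(0,2):NW a8@(0,2):S
t=5: a0@(0,0):NW a1@(1,2):S a2@(2,3):S a3@(0,0):NW a4@(1,3):S a5@(3,4):SW a6@(2,2):S a7@(1,2):S a8@(1,2):S
t=6: a0@(3,5):NW a1@(2,2):S a2@(3,3):S a3@(3,5):NW a4@(2,3):S a5@(0,3):SW a6@(3,2):S a7@(2,2):S a8@(2,2):S
t=7: a0@(2,4):NW a1@(3,2):S a2@(0,3):S a3@(2,4):NW a4@(3,3):S a5@(1,3):S a6@(0,2):S a7@(3,2):S a8@(3,2):S
t=8: a0@(1,3):NW a1@(0,2):S a2@(1,3):S a3@(1,3):NW a4@(0,3):S a5@(2,3):S a6@(1,2):S a7@(0,2):S a8@(0,2):S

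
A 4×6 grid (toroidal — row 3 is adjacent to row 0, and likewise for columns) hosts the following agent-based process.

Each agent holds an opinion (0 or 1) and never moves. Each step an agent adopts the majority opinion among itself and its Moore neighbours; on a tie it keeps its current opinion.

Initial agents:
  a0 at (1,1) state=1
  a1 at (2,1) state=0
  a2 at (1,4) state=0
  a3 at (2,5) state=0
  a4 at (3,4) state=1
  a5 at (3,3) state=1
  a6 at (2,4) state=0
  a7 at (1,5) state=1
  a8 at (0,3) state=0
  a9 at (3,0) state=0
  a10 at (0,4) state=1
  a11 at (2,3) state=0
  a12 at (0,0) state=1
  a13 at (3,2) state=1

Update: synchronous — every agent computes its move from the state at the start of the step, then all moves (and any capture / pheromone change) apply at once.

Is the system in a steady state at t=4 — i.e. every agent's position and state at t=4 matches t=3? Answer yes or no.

t=1: a0@(1,1):1 a1@(2,1):0 a2@(1,4):0 a3@(2,5):0 a4@(3,4):0 a5@(3,3):1 a6@(2,4):0 a7@(1,5):1 a8@(0,3):1 a9@(3,0):0 a10@(0,4):1 a11@(2,3):0 a12@(0,0):1 a13@(3,2):0
t=2: a0@(1,1):1 a1@(2,1):0 a2@(1,4):0 a3@(2,5):0 a4@(3,4):0 a5@(3,3):0 a6@(2,4):0 a7@(1,5):1 a8@(0,3):1 a9@(3,0):0 a10@(0,4):1 a11@(2,3):0 a12@(0,0):1 a13@(3,2):0
t=3: a0@(1,1):1 a1@(2,1):0 a2@(1,4):0 a3@(2,5):0 a4@(3,4):0 a5@(3,3):0 a6@(2,4):0 a7@(1,5):1 a8@(0,3):0 a9@(3,0):0 a10@(0,4):1 a11@(2,3):0 a12@(0,0):1 a13@(3,2):0
t=4: a0@(1,1):1 a1@(2,1):0 a2@(1,4):0 a3@(2,5):0 a4@(3,4):0 a5@(3,3):0 a6@(2,4):0 a7@(1,5):1 a8@(0,3):0 a9@(3,0):0 a10@(0,4):0 a11@(2,3):0 a12@(0,0):1 a13@(3,2):0

no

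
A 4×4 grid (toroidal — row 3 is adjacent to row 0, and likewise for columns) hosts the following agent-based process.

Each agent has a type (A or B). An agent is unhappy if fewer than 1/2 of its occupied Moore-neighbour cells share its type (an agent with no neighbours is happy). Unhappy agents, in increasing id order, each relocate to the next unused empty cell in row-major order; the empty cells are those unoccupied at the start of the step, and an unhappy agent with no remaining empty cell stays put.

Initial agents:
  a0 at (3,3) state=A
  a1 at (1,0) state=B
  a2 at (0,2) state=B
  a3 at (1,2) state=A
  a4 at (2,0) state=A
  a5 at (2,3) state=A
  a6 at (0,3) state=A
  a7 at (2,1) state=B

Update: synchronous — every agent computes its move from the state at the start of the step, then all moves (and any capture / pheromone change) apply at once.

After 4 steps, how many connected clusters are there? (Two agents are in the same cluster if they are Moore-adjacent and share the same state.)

2

t=1: a0@(3,3):A a1@(0,0):B a2@(0,1):B a3@(1,2):A a4@(2,0):A a5@(2,3):A a6@(0,3):A a7@(1,1):B
t=2: (unchanged — steady state)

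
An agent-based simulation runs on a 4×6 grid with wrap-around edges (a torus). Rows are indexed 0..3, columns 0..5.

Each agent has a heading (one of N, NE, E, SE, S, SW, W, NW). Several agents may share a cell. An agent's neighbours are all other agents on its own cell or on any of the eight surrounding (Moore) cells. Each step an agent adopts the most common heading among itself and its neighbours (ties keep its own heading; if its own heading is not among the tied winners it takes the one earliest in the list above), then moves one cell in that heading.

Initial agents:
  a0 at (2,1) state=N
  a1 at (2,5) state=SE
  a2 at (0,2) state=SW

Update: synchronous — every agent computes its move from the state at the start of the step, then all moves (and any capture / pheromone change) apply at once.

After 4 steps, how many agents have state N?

t=1: a0@(1,1):N a1@(3,0):SE a2@(1,1):SW
t=2: a0@(0,1):N a1@(0,1):SE a2@(2,0):SW
t=3: a0@(3,1):N a1@(1,2):SE a2@(3,5):SW
t=4: a0@(2,1):N a1@(2,3):SE a2@(0,4):SW

1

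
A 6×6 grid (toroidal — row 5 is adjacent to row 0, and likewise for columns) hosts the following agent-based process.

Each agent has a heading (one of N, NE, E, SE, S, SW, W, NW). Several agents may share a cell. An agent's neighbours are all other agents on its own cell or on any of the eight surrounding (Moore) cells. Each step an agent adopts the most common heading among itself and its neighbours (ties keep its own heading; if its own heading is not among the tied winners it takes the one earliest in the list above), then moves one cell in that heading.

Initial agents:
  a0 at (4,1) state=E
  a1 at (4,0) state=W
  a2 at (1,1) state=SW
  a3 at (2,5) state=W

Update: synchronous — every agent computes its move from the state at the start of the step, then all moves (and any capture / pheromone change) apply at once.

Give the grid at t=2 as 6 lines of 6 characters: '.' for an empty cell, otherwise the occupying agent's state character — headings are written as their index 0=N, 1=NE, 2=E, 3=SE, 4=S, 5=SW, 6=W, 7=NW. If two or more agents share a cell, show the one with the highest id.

......
......
...6..
.....5
...26.
......

t=1: a0@(4,2):E a1@(4,5):W a2@(2,0):SW a3@(2,4):W
t=2: a0@(4,3):E a1@(4,4):W a2@(3,5):SW a3@(2,3):W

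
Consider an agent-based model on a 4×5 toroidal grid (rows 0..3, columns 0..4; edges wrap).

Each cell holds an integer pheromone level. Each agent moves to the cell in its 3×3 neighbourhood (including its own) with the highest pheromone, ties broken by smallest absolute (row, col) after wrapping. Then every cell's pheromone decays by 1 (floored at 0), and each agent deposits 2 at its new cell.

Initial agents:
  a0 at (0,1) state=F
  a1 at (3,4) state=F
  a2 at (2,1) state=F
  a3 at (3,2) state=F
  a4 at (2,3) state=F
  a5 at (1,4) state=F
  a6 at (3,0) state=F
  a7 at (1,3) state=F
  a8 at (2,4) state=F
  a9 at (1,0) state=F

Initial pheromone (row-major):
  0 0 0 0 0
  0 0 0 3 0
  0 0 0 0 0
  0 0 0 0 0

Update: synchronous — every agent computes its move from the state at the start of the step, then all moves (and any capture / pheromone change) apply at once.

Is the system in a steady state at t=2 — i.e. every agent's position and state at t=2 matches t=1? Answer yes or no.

t=1: a0@(0,0) a1@(0,0) a2@(1,0) a3@(0,1) a4@(1,3) a5@(1,3) a6@(0,0) a7@(1,3) a8@(1,3) a9@(0,0) | pheromone: 8 2 0 0 0 / 2 0 0 10 0 / 0 0 0 0 0 / 0 0 0 0 0
t=2: a0@(0,0) a1@(0,0) a2@(0,0) a3@(0,0) a4@(1,3) a5@(1,3) a6@(0,0) a7@(1,3) a8@(1,3) a9@(0,0) | pheromone: 19 1 0 0 0 / 1 0 0 17 0 / 0 0 0 0 0 / 0 0 0 0 0

no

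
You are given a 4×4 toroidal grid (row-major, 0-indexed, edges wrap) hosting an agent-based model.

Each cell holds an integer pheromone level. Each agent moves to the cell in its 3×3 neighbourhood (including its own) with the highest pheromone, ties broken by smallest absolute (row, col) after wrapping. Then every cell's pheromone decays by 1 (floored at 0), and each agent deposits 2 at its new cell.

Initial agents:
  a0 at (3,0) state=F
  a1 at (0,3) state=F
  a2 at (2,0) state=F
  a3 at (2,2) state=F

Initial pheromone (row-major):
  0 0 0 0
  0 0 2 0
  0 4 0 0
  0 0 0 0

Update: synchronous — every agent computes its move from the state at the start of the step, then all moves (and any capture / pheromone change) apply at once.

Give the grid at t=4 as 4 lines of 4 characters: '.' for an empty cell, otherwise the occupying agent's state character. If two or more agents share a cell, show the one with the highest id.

....
....
.F..
....

t=1: a0@(2,1) a1@(1,2) a2@(2,1) a3@(2,1) | pheromone: 0 0 0 0 / 0 0 3 0 / 0 9 0 0 / 0 0 0 0
t=2: a0@(2,1) a1@(2,1) a2@(2,1) a3@(2,1) | pheromone: 0 0 0 0 / 0 0 2 0 / 0 16 0 0 / 0 0 0 0
t=3: a0@(2,1) a1@(2,1) a2@(2,1) a3@(2,1) | pheromone: 0 0 0 0 / 0 0 1 0 / 0 23 0 0 / 0 0 0 0
t=4: a0@(2,1) a1@(2,1) a2@(2,1) a3@(2,1) | pheromone: 0 0 0 0 / 0 0 0 0 / 0 30 0 0 / 0 0 0 0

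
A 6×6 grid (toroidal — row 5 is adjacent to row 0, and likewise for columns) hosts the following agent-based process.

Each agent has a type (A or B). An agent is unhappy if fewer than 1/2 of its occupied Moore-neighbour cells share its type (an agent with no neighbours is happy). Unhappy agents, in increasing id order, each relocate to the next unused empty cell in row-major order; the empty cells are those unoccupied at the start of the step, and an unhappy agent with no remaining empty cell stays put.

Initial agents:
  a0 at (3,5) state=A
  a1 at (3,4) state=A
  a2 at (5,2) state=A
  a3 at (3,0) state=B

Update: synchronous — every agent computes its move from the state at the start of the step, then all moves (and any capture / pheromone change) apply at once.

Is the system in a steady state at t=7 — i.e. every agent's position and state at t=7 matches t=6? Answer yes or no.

yes

t=1: a0@(3,5):A a1@(3,4):A a2@(5,2):A a3@(0,0):B
t=2: (unchanged — steady state)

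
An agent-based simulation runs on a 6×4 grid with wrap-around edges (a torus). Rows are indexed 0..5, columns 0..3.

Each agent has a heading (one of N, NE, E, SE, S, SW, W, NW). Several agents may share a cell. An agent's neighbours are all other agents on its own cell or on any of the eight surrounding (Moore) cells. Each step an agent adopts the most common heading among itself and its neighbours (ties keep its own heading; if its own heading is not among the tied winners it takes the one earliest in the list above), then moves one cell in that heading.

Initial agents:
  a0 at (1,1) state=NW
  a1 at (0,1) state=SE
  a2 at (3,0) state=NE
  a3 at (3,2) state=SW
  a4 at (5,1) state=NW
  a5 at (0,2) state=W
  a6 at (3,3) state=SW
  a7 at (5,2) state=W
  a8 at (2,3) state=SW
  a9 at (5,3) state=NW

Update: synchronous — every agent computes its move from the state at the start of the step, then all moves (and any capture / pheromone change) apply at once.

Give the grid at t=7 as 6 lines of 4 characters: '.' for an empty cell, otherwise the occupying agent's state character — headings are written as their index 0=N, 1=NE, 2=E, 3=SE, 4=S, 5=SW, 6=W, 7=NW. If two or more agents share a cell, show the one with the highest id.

..6.
....
....
5...
55..
5.66

t=1: a0@(0,0):NW a1@(0,0):W a2@(4,3):SW a3@(4,1):SW a4@(5,0):W a5@(5,1):NW a6@(4,2):SW a7@(5,1):W a8@(3,2):SW a9@(5,2):W
t=2: a0@(0,3):W a1@(0,3):W a2@(5,2):SW a3@(5,0):SW a4@(5,3):W a5@(5,0):W a6@(5,1):SW a7@(5,0):W a8@(4,1):SW a9@(0,1):SW
t=3: a0@(0,2):W a1@(0,2):W a2@(0,1):SW a3@(5,3):W a4@(5,2):W a5@(5,3):W a6@(0,0):SW a7@(5,3):W a8@(5,0):SW a9@(1,0):SW
t=4: a0@(0,1):W a1@(0,1):W a2@(1,0):SW a3@(5,2):W a4@(5,1):W a5@(5,2):W a6@(1,3):SW a7@(5,2):W a8@(0,3):SW a9@(2,3):SW
t=5: a0@(0,0):W a1@(0,0):W a2@(2,3):SW a3@(5,1):W a4@(5,0):W a5@(5,1):W a6@(2,2):SW a7@(5,1):W a8@(1,2):SW a9@(3,2):SW
t=6: a0@(0,3):W a1@(0,3):W a2@(3,2):SW a3@(5,0):W a4@(5,3):W a5@(5,0):W a6@(3,1):SW a7@(5,0):W a8@(2,1):SW a9@(4,1):SW
t=7: a0@(0,2):W a1@(0,2):W a2@(4,1):SW a3@(5,3):W a4@(5,2):W a5@(5,3):W a6@(4,0):SW a7@(5,3):W a8@(3,0):SW a9@(5,0):SW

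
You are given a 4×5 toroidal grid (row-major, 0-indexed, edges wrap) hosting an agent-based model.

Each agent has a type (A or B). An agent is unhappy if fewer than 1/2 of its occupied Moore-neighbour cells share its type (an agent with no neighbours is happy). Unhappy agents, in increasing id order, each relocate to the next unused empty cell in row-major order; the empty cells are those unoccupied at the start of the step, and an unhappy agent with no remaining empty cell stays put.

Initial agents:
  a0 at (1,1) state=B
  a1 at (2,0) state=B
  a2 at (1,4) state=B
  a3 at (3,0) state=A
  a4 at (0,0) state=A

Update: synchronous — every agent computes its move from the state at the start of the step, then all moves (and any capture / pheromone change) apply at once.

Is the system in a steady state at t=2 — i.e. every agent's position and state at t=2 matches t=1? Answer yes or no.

t=1: a0@(1,1):B a1@(2,0):B a2@(1,4):B a3@(3,0):A a4@(0,1):A
t=2: (unchanged — steady state)

yes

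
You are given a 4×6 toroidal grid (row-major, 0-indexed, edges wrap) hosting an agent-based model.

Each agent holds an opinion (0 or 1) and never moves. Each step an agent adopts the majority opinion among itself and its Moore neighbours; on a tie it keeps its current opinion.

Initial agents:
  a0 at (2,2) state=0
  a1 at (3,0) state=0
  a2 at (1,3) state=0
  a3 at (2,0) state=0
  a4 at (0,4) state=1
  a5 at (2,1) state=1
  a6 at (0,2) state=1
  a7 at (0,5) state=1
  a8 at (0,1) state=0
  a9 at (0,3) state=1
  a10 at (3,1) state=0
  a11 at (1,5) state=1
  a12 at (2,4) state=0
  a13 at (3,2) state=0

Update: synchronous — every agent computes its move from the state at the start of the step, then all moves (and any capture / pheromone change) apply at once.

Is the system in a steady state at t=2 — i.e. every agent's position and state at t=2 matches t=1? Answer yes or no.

no

t=1: a0@(2,2):0 a1@(3,0):0 a2@(1,3):0 a3@(2,0):0 a4@(0,4):1 a5@(2,1):0 a6@(0,2):0 a7@(0,5):1 a8@(0,1):0 a9@(0,3):1 a10@(3,1):0 a11@(1,5):1 a12@(2,4):0 a13@(3,2):0
t=2: a0@(2,2):0 a1@(3,0):0 a2@(1,3):0 a3@(2,0):0 a4@(0,4):1 a5@(2,1):0 a6@(0,2):0 a7@(0,5):1 a8@(0,1):0 a9@(0,3):0 a10@(3,1):0 a11@(1,5):1 a12@(2,4):0 a13@(3,2):0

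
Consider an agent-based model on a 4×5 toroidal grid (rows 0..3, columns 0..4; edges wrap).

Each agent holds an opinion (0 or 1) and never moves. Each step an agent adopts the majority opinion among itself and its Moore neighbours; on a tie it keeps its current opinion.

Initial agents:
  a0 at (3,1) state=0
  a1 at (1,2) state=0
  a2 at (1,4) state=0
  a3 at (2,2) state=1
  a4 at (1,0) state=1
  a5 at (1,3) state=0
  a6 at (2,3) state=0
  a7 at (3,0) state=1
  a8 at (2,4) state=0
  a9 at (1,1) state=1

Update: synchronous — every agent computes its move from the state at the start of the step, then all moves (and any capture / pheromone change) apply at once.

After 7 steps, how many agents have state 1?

2

t=1: a0@(3,1):1 a1@(1,2):0 a2@(1,4):0 a3@(2,2):0 a4@(1,0):1 a5@(1,3):0 a6@(2,3):0 a7@(3,0):0 a8@(2,4):0 a9@(1,1):1
t=2: a0@(3,1):0 a1@(1,2):0 a2@(1,4):0 a3@(2,2):0 a4@(1,0):1 a5@(1,3):0 a6@(2,3):0 a7@(3,0):0 a8@(2,4):0 a9@(1,1):1
t=3: (unchanged — steady state)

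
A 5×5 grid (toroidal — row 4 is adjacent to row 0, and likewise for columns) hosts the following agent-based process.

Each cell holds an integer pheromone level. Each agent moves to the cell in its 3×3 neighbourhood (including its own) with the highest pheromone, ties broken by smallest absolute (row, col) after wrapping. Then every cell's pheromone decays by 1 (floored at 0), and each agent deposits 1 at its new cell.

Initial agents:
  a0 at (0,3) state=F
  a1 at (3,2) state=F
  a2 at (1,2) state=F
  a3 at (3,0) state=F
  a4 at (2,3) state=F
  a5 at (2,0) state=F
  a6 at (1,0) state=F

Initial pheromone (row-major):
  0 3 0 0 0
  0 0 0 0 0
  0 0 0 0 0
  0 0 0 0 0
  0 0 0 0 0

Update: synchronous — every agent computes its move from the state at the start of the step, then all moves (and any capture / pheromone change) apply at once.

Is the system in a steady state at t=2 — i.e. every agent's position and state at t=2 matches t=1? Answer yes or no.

no

t=1: a0@(0,2) a1@(2,1) a2@(0,1) a3@(2,0) a4@(1,2) a5@(1,0) a6@(0,1) | pheromone: 0 4 1 0 0 / 1 0 1 0 0 / 1 1 0 0 0 / 0 0 0 0 0 / 0 0 0 0 0
t=2: a0@(0,1) a1@(1,0) a2@(0,1) a3@(1,0) a4@(0,1) a5@(0,1) a6@(0,1) | pheromone: 0 8 0 0 0 / 2 0 0 0 0 / 0 0 0 0 0 / 0 0 0 0 0 / 0 0 0 0 0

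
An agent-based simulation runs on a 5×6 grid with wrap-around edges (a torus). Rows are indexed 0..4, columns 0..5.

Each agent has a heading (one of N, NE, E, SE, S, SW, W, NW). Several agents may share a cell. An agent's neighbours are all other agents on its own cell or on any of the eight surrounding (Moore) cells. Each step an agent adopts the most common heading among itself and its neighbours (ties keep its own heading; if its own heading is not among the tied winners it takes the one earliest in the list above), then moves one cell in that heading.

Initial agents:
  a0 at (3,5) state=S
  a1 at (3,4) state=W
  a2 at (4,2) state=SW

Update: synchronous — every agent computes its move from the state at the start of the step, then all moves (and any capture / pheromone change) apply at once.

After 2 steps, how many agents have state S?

t=1: a0@(4,5):S a1@(3,3):W a2@(0,1):SW
t=2: a0@(0,5):S a1@(3,2):W a2@(1,0):SW

1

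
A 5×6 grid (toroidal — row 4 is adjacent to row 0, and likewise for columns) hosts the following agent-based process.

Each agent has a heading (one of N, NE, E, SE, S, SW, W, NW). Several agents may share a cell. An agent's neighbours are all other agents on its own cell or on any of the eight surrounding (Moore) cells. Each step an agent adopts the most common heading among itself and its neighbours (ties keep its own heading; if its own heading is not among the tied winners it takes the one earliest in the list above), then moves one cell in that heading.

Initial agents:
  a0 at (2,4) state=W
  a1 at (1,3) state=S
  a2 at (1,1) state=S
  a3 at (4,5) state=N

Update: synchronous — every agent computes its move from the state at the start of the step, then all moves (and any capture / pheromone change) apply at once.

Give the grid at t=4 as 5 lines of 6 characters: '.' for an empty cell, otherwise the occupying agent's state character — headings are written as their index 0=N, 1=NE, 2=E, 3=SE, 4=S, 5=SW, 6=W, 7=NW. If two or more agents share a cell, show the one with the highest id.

.4.4.0
......
......
......
..4...

t=1: a0@(2,3):W a1@(2,3):S a2@(2,1):S a3@(3,5):N
t=2: a0@(2,2):W a1@(3,3):S a2@(3,1):S a3@(2,5):N
t=3: a0@(3,2):S a1@(4,3):S a2@(4,1):S a3@(1,5):N
t=4: a0@(4,2):S a1@(0,3):S a2@(0,1):S a3@(0,5):N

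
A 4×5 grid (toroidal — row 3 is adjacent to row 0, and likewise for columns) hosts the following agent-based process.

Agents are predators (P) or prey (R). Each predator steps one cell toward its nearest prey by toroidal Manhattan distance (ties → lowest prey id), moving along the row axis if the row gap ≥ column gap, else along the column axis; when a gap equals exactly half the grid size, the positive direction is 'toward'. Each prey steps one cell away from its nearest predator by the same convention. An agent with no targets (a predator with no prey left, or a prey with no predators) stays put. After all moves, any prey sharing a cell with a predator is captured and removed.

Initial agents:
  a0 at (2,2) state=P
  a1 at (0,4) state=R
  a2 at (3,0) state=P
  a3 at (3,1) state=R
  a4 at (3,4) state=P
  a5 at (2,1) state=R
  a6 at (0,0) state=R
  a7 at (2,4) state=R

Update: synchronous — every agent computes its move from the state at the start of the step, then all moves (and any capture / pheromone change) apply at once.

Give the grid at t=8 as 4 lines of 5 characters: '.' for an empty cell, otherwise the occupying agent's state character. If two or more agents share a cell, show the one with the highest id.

.....
.....
...RP
R.R..

t=1: a0@(2,1):P a1@(1,4):R a2@(3,1):P a3@(3,2):R a4@(0,4):P a5@(2,0):R a6@(1,0):R a7@(1,4):R
t=2: a0@(2,0):P a1@(2,4):R a2@(3,2):P a3@(3,3):R a4@(1,4):P a5@(2,4):R a6@(0,0):R a7@(2,4):R
t=3: a0@(2,4):P a1@(2,3):R a2@(3,3):P a3@(3,4):R a4@(2,4):P a5@(2,3):R a6@(3,0):R a7@(2,3):R
t=4: a0@(2,3):P a1@(2,2):R a2@(2,3):P a3@(0,4):R a4@(2,3):P a5@(2,2):R a6@(0,0):R a7@(2,2):R
t=5: a0@(2,2):P a1@(2,1):R a2@(2,2):P a3@(3,4):R a4@(2,2):P a5@(2,1):R a6@(3,0):R a7@(2,1):R
t=6: a0@(2,1):P a1@(2,0):R a2@(2,1):P a3@(3,0):R a4@(2,1):P a5@(2,0):R a6@(3,4):R a7@(2,0):R
t=7: a0@(2,0):P a1@(2,4):R a2@(2,0):P a3@(0,0):R a4@(2,0):P a5@(2,4):R a6@(3,3):R a7@(2,4):R
t=8: a0@(2,4):P a1@(2,3):R a2@(2,4):P a3@(3,0):R a4@(2,4):P a5@(2,3):R a6@(3,2):R a7@(2,3):R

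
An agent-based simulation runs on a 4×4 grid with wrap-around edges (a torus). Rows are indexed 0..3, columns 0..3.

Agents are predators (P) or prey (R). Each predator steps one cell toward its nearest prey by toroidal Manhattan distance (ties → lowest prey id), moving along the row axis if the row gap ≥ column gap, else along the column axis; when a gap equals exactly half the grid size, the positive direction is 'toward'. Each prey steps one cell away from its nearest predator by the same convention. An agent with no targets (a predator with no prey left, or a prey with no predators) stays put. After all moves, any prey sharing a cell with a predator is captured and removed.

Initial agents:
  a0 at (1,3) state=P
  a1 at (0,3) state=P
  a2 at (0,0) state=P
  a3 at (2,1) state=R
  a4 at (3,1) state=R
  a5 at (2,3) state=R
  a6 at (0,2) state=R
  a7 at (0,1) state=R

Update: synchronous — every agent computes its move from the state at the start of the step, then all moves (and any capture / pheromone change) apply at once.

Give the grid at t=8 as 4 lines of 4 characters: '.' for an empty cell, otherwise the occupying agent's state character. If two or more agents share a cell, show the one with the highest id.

....
....
....
PPR.

t=1: a0@(2,3):P a1@(0,2):P a2@(0,1):P a3@(2,0):R a4@(2,1):R a5@(3,3):R
t=2: a0@(2,0):P a1@(3,2):P a2@(1,1):P a3@(2,1):R a5@(0,3):R
t=3: a0@(2,1):P a1@(2,2):P a2@(2,1):P a5@(1,3):R
t=4: a0@(2,2):P a1@(1,2):P a2@(2,2):P a5@(0,3):R
t=5: a0@(3,2):P a1@(0,2):P a2@(3,2):P a5@(3,3):R
t=6: a0@(3,3):P a1@(3,2):P a2@(3,3):P a5@(3,0):R
t=7: a0@(3,0):P a1@(3,3):P a2@(3,0):P a5@(3,1):R
t=8: a0@(3,1):P a1@(3,0):P a2@(3,1):P a5@(3,2):R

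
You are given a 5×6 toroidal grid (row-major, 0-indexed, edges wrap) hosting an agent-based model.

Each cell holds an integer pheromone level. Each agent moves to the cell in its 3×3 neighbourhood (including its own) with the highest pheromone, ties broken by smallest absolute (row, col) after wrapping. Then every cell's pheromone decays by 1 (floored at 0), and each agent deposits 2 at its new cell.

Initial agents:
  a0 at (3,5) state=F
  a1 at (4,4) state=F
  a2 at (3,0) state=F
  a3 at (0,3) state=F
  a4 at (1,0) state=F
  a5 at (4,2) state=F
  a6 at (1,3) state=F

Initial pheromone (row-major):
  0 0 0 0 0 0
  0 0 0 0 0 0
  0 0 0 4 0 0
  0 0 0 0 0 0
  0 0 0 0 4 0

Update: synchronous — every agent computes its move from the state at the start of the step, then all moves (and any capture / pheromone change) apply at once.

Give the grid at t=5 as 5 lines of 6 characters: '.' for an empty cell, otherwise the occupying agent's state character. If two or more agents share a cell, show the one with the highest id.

F.....
......
F..F..
......
....F.

t=1: a0@(4,4) a1@(4,4) a2@(2,0) a3@(4,4) a4@(0,0) a5@(0,1) a6@(2,3) | pheromone: 2 2 0 0 0 0 / 0 0 0 0 0 0 / 2 0 0 5 0 0 / 0 0 0 0 0 0 / 0 0 0 0 9 0
t=2: a0@(4,4) a1@(4,4) a2@(2,0) a3@(4,4) a4@(0,0) a5@(0,0) a6@(2,3) | pheromone: 5 1 0 0 0 0 / 0 0 0 0 0 0 / 3 0 0 6 0 0 / 0 0 0 0 0 0 / 0 0 0 0 14 0
t=3: a0@(4,4) a1@(4,4) a2@(2,0) a3@(4,4) a4@(0,0) a5@(0,0) a6@(2,3) | pheromone: 8 0 0 0 0 0 / 0 0 0 0 0 0 / 4 0 0 7 0 0 / 0 0 0 0 0 0 / 0 0 0 0 19 0
t=4: a0@(4,4) a1@(4,4) a2@(2,0) a3@(4,4) a4@(0,0) a5@(0,0) a6@(2,3) | pheromone: 11 0 0 0 0 0 / 0 0 0 0 0 0 / 5 0 0 8 0 0 / 0 0 0 0 0 0 / 0 0 0 0 24 0
t=5: a0@(4,4) a1@(4,4) a2@(2,0) a3@(4,4) a4@(0,0) a5@(0,0) a6@(2,3) | pheromone: 14 0 0 0 0 0 / 0 0 0 0 0 0 / 6 0 0 9 0 0 / 0 0 0 0 0 0 / 0 0 0 0 29 0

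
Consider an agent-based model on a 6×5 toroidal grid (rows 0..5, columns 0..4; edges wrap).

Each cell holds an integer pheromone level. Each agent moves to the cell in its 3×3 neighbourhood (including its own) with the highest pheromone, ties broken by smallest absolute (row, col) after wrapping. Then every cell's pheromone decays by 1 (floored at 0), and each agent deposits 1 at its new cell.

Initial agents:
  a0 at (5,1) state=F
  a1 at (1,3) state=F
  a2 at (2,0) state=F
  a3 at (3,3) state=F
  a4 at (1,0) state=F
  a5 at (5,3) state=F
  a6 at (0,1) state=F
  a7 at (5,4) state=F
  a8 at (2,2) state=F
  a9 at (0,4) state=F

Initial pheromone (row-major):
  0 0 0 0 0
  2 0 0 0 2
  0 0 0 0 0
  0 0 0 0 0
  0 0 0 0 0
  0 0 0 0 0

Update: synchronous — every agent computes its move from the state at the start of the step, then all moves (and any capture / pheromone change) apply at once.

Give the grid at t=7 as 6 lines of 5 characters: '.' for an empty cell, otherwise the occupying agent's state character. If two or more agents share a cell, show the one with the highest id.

t=1: a0@(0,0) a1@(1,4) a2@(1,0) a3@(2,2) a4@(1,0) a5@(0,2) a6@(1,0) a7@(0,0) a8@(1,1) a9@(1,0) | pheromone: 2 0 1 0 0 / 5 1 0 0 2 / 0 0 1 0 0 / 0 0 0 0 0 / 0 0 0 0 0 / 0 0 0 0 0
t=2: a0@(1,0) a1@(1,0) a2@(1,0) a3@(1,1) a4@(1,0) a5@(0,2) a6@(1,0) a7@(1,0) a8@(1,0) a9@(1,0) | pheromone: 1 0 1 0 0 / 12 1 0 0 1 / 0 0 0 0 0 / 0 0 0 0 0 / 0 0 0 0 0 / 0 0 0 0 0
t=3: a0@(1,0) a1@(1,0) a2@(1,0) a3@(1,0) a4@(1,0) a5@(0,2) a6@(1,0) a7@(1,0) a8@(1,0) a9@(1,0) | pheromone: 0 0 1 0 0 / 20 0 0 0 0 / 0 0 0 0 0 / 0 0 0 0 0 / 0 0 0 0 0 / 0 0 0 0 0
t=4: a0@(1,0) a1@(1,0) a2@(1,0) a3@(1,0) a4@(1,0) a5@(0,2) a6@(1,0) a7@(1,0) a8@(1,0) a9@(1,0) | pheromone: 0 0 1 0 0 / 28 0 0 0 0 / 0 0 0 0 0 / 0 0 0 0 0 / 0 0 0 0 0 / 0 0 0 0 0
t=5: a0@(1,0) a1@(1,0) a2@(1,0) a3@(1,0) a4@(1,0) a5@(0,2) a6@(1,0) a7@(1,0) a8@(1,0) a9@(1,0) | pheromone: 0 0 1 0 0 / 36 0 0 0 0 / 0 0 0 0 0 / 0 0 0 0 0 / 0 0 0 0 0 / 0 0 0 0 0
t=6: a0@(1,0) a1@(1,0) a2@(1,0) a3@(1,0) a4@(1,0) a5@(0,2) a6@(1,0) a7@(1,0) a8@(1,0) a9@(1,0) | pheromone: 0 0 1 0 0 / 44 0 0 0 0 / 0 0 0 0 0 / 0 0 0 0 0 / 0 0 0 0 0 / 0 0 0 0 0
t=7: a0@(1,0) a1@(1,0) a2@(1,0) a3@(1,0) a4@(1,0) a5@(0,2) a6@(1,0) a7@(1,0) a8@(1,0) a9@(1,0) | pheromone: 0 0 1 0 0 / 52 0 0 0 0 / 0 0 0 0 0 / 0 0 0 0 0 / 0 0 0 0 0 / 0 0 0 0 0

..F..
F....
.....
.....
.....
.....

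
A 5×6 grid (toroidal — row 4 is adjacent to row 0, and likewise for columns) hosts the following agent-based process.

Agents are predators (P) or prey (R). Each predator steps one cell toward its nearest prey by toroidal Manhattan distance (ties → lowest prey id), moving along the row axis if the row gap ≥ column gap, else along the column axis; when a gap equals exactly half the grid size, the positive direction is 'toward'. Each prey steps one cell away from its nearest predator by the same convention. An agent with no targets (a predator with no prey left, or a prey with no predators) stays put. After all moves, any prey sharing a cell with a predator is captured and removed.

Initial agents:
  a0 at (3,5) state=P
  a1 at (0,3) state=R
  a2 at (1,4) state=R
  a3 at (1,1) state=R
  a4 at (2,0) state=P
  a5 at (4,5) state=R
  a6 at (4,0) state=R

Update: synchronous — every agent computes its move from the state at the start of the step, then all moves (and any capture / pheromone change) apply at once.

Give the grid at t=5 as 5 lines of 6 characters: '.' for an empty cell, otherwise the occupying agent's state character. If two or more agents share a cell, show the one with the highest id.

t=1: a0@(4,5):P a1@(1,3):R a2@(0,4):R a3@(0,1):R a4@(1,0):P a5@(0,5):R a6@(0,0):R
t=2: a0@(0,5):P a1@(1,2):R a2@(1,4):R a3@(4,1):R a4@(0,0):P a5@(1,5):R a6@(4,0):R
t=3: a0@(1,5):P a1@(1,3):R a2@(2,4):R a3@(3,1):R a4@(4,0):P a5@(2,5):R a6@(3,0):R
t=4: a0@(2,5):P a1@(1,2):R a2@(3,4):R a3@(2,1):R a4@(3,0):P a5@(3,5):R a6@(2,0):R
t=5: a0@(3,5):P a1@(1,1):R a2@(4,4):R a3@(2,2):R a4@(3,5):P a5@(4,5):R a6@(2,1):R

......
.R....
.RR...
.....P
....RR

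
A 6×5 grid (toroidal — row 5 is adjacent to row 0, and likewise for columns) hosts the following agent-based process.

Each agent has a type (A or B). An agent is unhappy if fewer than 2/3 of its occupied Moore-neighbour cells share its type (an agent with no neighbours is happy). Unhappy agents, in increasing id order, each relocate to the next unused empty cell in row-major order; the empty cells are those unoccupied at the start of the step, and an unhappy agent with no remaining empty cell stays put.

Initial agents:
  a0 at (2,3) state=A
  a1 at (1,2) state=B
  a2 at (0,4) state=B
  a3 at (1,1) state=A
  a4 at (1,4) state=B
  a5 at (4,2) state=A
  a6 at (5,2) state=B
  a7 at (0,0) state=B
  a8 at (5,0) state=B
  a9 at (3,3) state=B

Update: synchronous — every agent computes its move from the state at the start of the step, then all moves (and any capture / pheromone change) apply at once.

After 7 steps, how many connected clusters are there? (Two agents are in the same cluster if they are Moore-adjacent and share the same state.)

2

t=1: a0@(0,1):A a1@(0,2):B a2@(0,4):B a3@(0,3):A a4@(1,4):B a5@(1,0):A a6@(1,3):B a7@(0,0):B a8@(5,0):B a9@(2,0):B
t=2: a0@(1,1):A a1@(1,2):B a2@(0,4):B a3@(2,1):A a4@(1,4):B a5@(2,2):A a6@(1,3):B a7@(2,3):B a8@(5,0):B a9@(2,4):B
t=3: a0@(1,1):A a1@(0,0):B a2@(0,4):B a3@(2,1):A a4@(1,4):B a5@(0,1):A a6@(1,3):B a7@(2,3):B a8@(5,0):B a9@(2,4):B
t=4: a0@(1,1):A a1@(0,2):B a2@(0,4):B a3@(2,1):A a4@(1,4):B a5@(0,3):A a6@(1,3):B a7@(2,3):B a8@(5,0):B a9@(2,4):B
t=5: a0@(0,0):A a1@(0,1):B a2@(0,4):B a3@(2,1):A a4@(1,4):B a5@(1,0):A a6@(1,3):B a7@(2,3):B a8@(5,0):B a9@(2,4):B
t=6: a0@(0,2):A a1@(0,3):B a2@(1,1):B a3@(2,1):A a4@(1,4):B a5@(1,2):A a6@(1,3):B a7@(2,3):B a8@(5,0):B a9@(2,4):B
t=7: a0@(0,0):A a1@(0,1):B a2@(0,4):B a3@(1,0):A a4@(1,4):B a5@(2,0):A a6@(1,3):B a7@(2,3):B a8@(5,0):B a9@(2,4):B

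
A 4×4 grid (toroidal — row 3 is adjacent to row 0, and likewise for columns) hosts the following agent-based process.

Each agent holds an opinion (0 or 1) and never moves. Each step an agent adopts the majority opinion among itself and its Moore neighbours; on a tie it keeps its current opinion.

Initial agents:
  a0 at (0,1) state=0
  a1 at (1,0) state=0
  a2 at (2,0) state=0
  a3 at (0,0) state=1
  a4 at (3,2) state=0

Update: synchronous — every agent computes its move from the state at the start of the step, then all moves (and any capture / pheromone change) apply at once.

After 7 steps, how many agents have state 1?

t=1: a0@(0,1):0 a1@(1,0):0 a2@(2,0):0 a3@(0,0):0 a4@(3,2):0
t=2: (unchanged — steady state)

0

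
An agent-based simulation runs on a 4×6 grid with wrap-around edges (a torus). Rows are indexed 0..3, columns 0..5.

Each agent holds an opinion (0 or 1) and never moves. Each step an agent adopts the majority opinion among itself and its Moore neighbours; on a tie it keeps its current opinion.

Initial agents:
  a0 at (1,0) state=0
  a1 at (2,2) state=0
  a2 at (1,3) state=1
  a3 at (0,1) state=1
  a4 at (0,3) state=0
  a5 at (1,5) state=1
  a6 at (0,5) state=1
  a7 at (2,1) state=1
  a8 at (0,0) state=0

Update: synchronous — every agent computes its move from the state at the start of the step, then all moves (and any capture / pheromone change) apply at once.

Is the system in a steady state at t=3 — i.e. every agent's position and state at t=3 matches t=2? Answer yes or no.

t=1: a0@(1,0):1 a1@(2,2):1 a2@(1,3):0 a3@(0,1):0 a4@(0,3):0 a5@(1,5):1 a6@(0,5):1 a7@(2,1):0 a8@(0,0):1
t=2: a0@(1,0):1 a1@(2,2):0 a2@(1,3):0 a3@(0,1):1 a4@(0,3):0 a5@(1,5):1 a6@(0,5):1 a7@(2,1):1 a8@(0,0):1
t=3: (unchanged — steady state)

yes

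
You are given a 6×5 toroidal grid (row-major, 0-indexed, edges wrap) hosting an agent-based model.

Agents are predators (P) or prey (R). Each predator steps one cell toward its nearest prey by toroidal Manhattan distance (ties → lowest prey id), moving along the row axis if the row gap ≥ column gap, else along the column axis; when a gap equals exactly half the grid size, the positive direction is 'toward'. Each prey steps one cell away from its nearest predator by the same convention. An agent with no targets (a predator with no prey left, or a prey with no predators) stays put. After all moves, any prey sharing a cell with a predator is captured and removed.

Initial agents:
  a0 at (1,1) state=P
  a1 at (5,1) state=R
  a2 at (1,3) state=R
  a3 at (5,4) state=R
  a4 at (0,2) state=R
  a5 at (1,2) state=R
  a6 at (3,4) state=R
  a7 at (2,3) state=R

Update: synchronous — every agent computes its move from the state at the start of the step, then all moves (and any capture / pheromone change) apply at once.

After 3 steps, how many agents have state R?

7

t=1: a0@(1,2):P a1@(4,1):R a2@(1,4):R a3@(4,4):R a4@(5,2):R a5@(1,3):R a6@(4,4):R a7@(2,4):R
t=2: a0@(1,3):P a1@(3,1):R a2@(1,0):R a3@(3,4):R a4@(4,2):R a5@(1,4):R a6@(3,4):R a7@(2,0):R
t=3: a0@(1,4):P a1@(4,1):R a2@(1,1):R a3@(4,4):R a4@(3,2):R a5@(1,0):R a6@(4,4):R a7@(2,1):R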